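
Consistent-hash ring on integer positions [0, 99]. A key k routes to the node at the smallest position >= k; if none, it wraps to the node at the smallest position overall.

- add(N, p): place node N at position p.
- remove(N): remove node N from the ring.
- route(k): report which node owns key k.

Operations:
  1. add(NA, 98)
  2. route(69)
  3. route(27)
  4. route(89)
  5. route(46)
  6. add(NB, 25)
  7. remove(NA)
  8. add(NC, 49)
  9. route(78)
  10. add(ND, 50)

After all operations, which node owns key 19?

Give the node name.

Op 1: add NA@98 -> ring=[98:NA]
Op 2: route key 69: smallest pos >= 69 is 98 -> NA
Op 3: route key 27: smallest pos >= 27 is 98 -> NA
Op 4: route key 89: smallest pos >= 89 is 98 -> NA
Op 5: route key 46: smallest pos >= 46 is 98 -> NA
Op 6: add NB@25 -> ring=[25:NB,98:NA]
Op 7: remove NA -> ring=[25:NB]
Op 8: add NC@49 -> ring=[25:NB,49:NC]
Op 9: route key 78: none >= 78, wrap to smallest pos 25 -> NB
Op 10: add ND@50 -> ring=[25:NB,49:NC,50:ND]
Final route key 19: smallest pos >= 19 is 25 -> NB

Answer: NB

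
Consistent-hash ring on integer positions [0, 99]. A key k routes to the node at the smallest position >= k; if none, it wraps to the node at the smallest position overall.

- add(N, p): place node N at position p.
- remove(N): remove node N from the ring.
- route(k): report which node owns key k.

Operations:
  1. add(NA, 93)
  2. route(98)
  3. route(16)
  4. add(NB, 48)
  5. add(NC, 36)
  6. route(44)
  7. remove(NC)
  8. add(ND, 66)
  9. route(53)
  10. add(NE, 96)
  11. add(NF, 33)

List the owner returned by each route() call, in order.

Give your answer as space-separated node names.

Op 1: add NA@93 -> ring=[93:NA]
Op 2: route key 98: none >= 98, wrap to smallest pos 93 -> NA
Op 3: route key 16: smallest pos >= 16 is 93 -> NA
Op 4: add NB@48 -> ring=[48:NB,93:NA]
Op 5: add NC@36 -> ring=[36:NC,48:NB,93:NA]
Op 6: route key 44: smallest pos >= 44 is 48 -> NB
Op 7: remove NC -> ring=[48:NB,93:NA]
Op 8: add ND@66 -> ring=[48:NB,66:ND,93:NA]
Op 9: route key 53: smallest pos >= 53 is 66 -> ND
Op 10: add NE@96 -> ring=[48:NB,66:ND,93:NA,96:NE]
Op 11: add NF@33 -> ring=[33:NF,48:NB,66:ND,93:NA,96:NE]

Answer: NA NA NB ND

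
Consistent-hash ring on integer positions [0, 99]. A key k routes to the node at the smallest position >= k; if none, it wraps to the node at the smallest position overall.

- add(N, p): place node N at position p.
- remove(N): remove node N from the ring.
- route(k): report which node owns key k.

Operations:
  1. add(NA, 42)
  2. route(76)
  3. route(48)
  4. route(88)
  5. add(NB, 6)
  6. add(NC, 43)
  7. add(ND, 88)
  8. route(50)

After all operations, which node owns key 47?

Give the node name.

Answer: ND

Derivation:
Op 1: add NA@42 -> ring=[42:NA]
Op 2: route key 76: none >= 76, wrap to smallest pos 42 -> NA
Op 3: route key 48: none >= 48, wrap to smallest pos 42 -> NA
Op 4: route key 88: none >= 88, wrap to smallest pos 42 -> NA
Op 5: add NB@6 -> ring=[6:NB,42:NA]
Op 6: add NC@43 -> ring=[6:NB,42:NA,43:NC]
Op 7: add ND@88 -> ring=[6:NB,42:NA,43:NC,88:ND]
Op 8: route key 50: smallest pos >= 50 is 88 -> ND
Final route key 47: smallest pos >= 47 is 88 -> ND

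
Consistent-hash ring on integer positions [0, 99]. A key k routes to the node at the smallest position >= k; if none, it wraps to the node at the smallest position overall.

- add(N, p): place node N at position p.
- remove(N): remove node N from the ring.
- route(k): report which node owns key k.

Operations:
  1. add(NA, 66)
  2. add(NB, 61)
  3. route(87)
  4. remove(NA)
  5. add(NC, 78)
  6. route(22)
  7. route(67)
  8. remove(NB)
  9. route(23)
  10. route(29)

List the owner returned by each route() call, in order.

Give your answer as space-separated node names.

Answer: NB NB NC NC NC

Derivation:
Op 1: add NA@66 -> ring=[66:NA]
Op 2: add NB@61 -> ring=[61:NB,66:NA]
Op 3: route key 87: none >= 87, wrap to smallest pos 61 -> NB
Op 4: remove NA -> ring=[61:NB]
Op 5: add NC@78 -> ring=[61:NB,78:NC]
Op 6: route key 22: smallest pos >= 22 is 61 -> NB
Op 7: route key 67: smallest pos >= 67 is 78 -> NC
Op 8: remove NB -> ring=[78:NC]
Op 9: route key 23: smallest pos >= 23 is 78 -> NC
Op 10: route key 29: smallest pos >= 29 is 78 -> NC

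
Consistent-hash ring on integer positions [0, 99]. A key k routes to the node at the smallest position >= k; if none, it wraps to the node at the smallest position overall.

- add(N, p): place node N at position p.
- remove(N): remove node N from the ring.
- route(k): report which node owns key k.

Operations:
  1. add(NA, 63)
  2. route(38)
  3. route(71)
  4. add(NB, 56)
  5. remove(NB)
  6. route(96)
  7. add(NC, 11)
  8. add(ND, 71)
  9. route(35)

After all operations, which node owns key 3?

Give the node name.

Answer: NC

Derivation:
Op 1: add NA@63 -> ring=[63:NA]
Op 2: route key 38: smallest pos >= 38 is 63 -> NA
Op 3: route key 71: none >= 71, wrap to smallest pos 63 -> NA
Op 4: add NB@56 -> ring=[56:NB,63:NA]
Op 5: remove NB -> ring=[63:NA]
Op 6: route key 96: none >= 96, wrap to smallest pos 63 -> NA
Op 7: add NC@11 -> ring=[11:NC,63:NA]
Op 8: add ND@71 -> ring=[11:NC,63:NA,71:ND]
Op 9: route key 35: smallest pos >= 35 is 63 -> NA
Final route key 3: smallest pos >= 3 is 11 -> NC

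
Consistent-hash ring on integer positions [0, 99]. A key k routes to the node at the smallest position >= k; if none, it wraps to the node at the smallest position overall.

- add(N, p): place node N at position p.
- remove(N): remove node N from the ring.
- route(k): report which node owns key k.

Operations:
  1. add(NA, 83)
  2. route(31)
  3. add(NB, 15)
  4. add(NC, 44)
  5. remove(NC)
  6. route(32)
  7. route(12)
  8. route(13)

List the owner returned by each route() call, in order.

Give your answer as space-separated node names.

Op 1: add NA@83 -> ring=[83:NA]
Op 2: route key 31: smallest pos >= 31 is 83 -> NA
Op 3: add NB@15 -> ring=[15:NB,83:NA]
Op 4: add NC@44 -> ring=[15:NB,44:NC,83:NA]
Op 5: remove NC -> ring=[15:NB,83:NA]
Op 6: route key 32: smallest pos >= 32 is 83 -> NA
Op 7: route key 12: smallest pos >= 12 is 15 -> NB
Op 8: route key 13: smallest pos >= 13 is 15 -> NB

Answer: NA NA NB NB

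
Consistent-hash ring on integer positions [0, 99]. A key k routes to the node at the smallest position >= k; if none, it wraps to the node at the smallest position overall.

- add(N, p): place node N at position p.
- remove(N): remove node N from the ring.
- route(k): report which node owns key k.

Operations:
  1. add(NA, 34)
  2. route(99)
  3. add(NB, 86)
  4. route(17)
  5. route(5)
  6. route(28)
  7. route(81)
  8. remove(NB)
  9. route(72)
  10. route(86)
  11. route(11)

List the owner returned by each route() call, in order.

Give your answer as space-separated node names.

Op 1: add NA@34 -> ring=[34:NA]
Op 2: route key 99: none >= 99, wrap to smallest pos 34 -> NA
Op 3: add NB@86 -> ring=[34:NA,86:NB]
Op 4: route key 17: smallest pos >= 17 is 34 -> NA
Op 5: route key 5: smallest pos >= 5 is 34 -> NA
Op 6: route key 28: smallest pos >= 28 is 34 -> NA
Op 7: route key 81: smallest pos >= 81 is 86 -> NB
Op 8: remove NB -> ring=[34:NA]
Op 9: route key 72: none >= 72, wrap to smallest pos 34 -> NA
Op 10: route key 86: none >= 86, wrap to smallest pos 34 -> NA
Op 11: route key 11: smallest pos >= 11 is 34 -> NA

Answer: NA NA NA NA NB NA NA NA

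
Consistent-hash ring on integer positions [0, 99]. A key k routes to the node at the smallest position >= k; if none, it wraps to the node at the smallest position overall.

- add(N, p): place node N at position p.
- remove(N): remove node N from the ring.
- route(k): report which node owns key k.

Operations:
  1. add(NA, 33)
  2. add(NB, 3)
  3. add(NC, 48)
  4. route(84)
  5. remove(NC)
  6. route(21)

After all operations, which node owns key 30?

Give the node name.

Answer: NA

Derivation:
Op 1: add NA@33 -> ring=[33:NA]
Op 2: add NB@3 -> ring=[3:NB,33:NA]
Op 3: add NC@48 -> ring=[3:NB,33:NA,48:NC]
Op 4: route key 84: none >= 84, wrap to smallest pos 3 -> NB
Op 5: remove NC -> ring=[3:NB,33:NA]
Op 6: route key 21: smallest pos >= 21 is 33 -> NA
Final route key 30: smallest pos >= 30 is 33 -> NA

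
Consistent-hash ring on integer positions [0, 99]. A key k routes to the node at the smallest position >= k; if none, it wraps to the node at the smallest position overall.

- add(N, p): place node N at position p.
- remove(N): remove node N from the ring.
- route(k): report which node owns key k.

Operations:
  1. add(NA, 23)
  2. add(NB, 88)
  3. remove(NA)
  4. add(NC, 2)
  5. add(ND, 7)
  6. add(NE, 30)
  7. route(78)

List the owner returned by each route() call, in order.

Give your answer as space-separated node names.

Answer: NB

Derivation:
Op 1: add NA@23 -> ring=[23:NA]
Op 2: add NB@88 -> ring=[23:NA,88:NB]
Op 3: remove NA -> ring=[88:NB]
Op 4: add NC@2 -> ring=[2:NC,88:NB]
Op 5: add ND@7 -> ring=[2:NC,7:ND,88:NB]
Op 6: add NE@30 -> ring=[2:NC,7:ND,30:NE,88:NB]
Op 7: route key 78: smallest pos >= 78 is 88 -> NB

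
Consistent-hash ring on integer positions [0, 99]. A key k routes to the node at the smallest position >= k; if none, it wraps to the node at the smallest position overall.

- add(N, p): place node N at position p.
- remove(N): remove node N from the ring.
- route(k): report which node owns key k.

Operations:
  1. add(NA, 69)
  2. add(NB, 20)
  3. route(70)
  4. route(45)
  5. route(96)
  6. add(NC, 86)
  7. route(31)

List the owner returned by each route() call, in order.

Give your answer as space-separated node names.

Op 1: add NA@69 -> ring=[69:NA]
Op 2: add NB@20 -> ring=[20:NB,69:NA]
Op 3: route key 70: none >= 70, wrap to smallest pos 20 -> NB
Op 4: route key 45: smallest pos >= 45 is 69 -> NA
Op 5: route key 96: none >= 96, wrap to smallest pos 20 -> NB
Op 6: add NC@86 -> ring=[20:NB,69:NA,86:NC]
Op 7: route key 31: smallest pos >= 31 is 69 -> NA

Answer: NB NA NB NA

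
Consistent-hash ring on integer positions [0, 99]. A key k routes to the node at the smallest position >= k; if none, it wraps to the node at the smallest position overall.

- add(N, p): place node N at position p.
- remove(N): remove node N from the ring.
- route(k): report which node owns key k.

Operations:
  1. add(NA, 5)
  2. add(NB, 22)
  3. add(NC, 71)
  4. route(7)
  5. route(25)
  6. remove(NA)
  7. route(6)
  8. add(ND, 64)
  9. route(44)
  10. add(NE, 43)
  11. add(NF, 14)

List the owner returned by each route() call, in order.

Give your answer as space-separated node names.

Op 1: add NA@5 -> ring=[5:NA]
Op 2: add NB@22 -> ring=[5:NA,22:NB]
Op 3: add NC@71 -> ring=[5:NA,22:NB,71:NC]
Op 4: route key 7: smallest pos >= 7 is 22 -> NB
Op 5: route key 25: smallest pos >= 25 is 71 -> NC
Op 6: remove NA -> ring=[22:NB,71:NC]
Op 7: route key 6: smallest pos >= 6 is 22 -> NB
Op 8: add ND@64 -> ring=[22:NB,64:ND,71:NC]
Op 9: route key 44: smallest pos >= 44 is 64 -> ND
Op 10: add NE@43 -> ring=[22:NB,43:NE,64:ND,71:NC]
Op 11: add NF@14 -> ring=[14:NF,22:NB,43:NE,64:ND,71:NC]

Answer: NB NC NB ND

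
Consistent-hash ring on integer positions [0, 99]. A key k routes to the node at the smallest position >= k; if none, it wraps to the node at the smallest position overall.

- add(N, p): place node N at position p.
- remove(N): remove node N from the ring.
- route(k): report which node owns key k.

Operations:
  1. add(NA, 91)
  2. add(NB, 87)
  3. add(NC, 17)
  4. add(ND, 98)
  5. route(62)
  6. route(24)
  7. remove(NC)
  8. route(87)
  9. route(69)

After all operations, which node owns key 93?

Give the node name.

Op 1: add NA@91 -> ring=[91:NA]
Op 2: add NB@87 -> ring=[87:NB,91:NA]
Op 3: add NC@17 -> ring=[17:NC,87:NB,91:NA]
Op 4: add ND@98 -> ring=[17:NC,87:NB,91:NA,98:ND]
Op 5: route key 62: smallest pos >= 62 is 87 -> NB
Op 6: route key 24: smallest pos >= 24 is 87 -> NB
Op 7: remove NC -> ring=[87:NB,91:NA,98:ND]
Op 8: route key 87: smallest pos >= 87 is 87 -> NB
Op 9: route key 69: smallest pos >= 69 is 87 -> NB
Final route key 93: smallest pos >= 93 is 98 -> ND

Answer: ND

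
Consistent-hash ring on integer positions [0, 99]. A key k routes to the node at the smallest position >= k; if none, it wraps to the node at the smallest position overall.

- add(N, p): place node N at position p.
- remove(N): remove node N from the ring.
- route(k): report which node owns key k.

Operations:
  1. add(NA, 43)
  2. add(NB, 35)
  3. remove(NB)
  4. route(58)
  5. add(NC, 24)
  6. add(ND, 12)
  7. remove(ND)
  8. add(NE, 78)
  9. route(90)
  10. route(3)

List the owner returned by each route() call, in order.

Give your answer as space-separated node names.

Op 1: add NA@43 -> ring=[43:NA]
Op 2: add NB@35 -> ring=[35:NB,43:NA]
Op 3: remove NB -> ring=[43:NA]
Op 4: route key 58: none >= 58, wrap to smallest pos 43 -> NA
Op 5: add NC@24 -> ring=[24:NC,43:NA]
Op 6: add ND@12 -> ring=[12:ND,24:NC,43:NA]
Op 7: remove ND -> ring=[24:NC,43:NA]
Op 8: add NE@78 -> ring=[24:NC,43:NA,78:NE]
Op 9: route key 90: none >= 90, wrap to smallest pos 24 -> NC
Op 10: route key 3: smallest pos >= 3 is 24 -> NC

Answer: NA NC NC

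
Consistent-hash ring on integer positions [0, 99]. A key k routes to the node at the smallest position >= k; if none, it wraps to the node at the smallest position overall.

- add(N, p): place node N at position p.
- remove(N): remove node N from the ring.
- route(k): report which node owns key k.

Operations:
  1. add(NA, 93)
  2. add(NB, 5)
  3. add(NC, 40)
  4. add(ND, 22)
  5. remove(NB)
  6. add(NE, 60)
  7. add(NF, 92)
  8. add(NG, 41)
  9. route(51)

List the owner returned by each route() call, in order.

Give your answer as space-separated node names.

Answer: NE

Derivation:
Op 1: add NA@93 -> ring=[93:NA]
Op 2: add NB@5 -> ring=[5:NB,93:NA]
Op 3: add NC@40 -> ring=[5:NB,40:NC,93:NA]
Op 4: add ND@22 -> ring=[5:NB,22:ND,40:NC,93:NA]
Op 5: remove NB -> ring=[22:ND,40:NC,93:NA]
Op 6: add NE@60 -> ring=[22:ND,40:NC,60:NE,93:NA]
Op 7: add NF@92 -> ring=[22:ND,40:NC,60:NE,92:NF,93:NA]
Op 8: add NG@41 -> ring=[22:ND,40:NC,41:NG,60:NE,92:NF,93:NA]
Op 9: route key 51: smallest pos >= 51 is 60 -> NE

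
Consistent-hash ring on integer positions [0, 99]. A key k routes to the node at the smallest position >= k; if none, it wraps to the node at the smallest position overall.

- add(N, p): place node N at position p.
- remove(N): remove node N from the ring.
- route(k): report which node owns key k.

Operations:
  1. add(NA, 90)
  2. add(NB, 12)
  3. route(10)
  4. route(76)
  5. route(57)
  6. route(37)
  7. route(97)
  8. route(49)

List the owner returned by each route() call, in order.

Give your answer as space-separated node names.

Op 1: add NA@90 -> ring=[90:NA]
Op 2: add NB@12 -> ring=[12:NB,90:NA]
Op 3: route key 10: smallest pos >= 10 is 12 -> NB
Op 4: route key 76: smallest pos >= 76 is 90 -> NA
Op 5: route key 57: smallest pos >= 57 is 90 -> NA
Op 6: route key 37: smallest pos >= 37 is 90 -> NA
Op 7: route key 97: none >= 97, wrap to smallest pos 12 -> NB
Op 8: route key 49: smallest pos >= 49 is 90 -> NA

Answer: NB NA NA NA NB NA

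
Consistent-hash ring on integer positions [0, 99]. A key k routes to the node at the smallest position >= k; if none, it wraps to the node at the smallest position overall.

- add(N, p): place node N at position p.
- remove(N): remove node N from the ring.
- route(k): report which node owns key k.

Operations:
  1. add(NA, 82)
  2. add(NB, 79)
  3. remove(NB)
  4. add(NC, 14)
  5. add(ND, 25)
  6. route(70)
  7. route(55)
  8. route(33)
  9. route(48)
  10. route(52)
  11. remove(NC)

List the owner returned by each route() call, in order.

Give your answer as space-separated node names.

Op 1: add NA@82 -> ring=[82:NA]
Op 2: add NB@79 -> ring=[79:NB,82:NA]
Op 3: remove NB -> ring=[82:NA]
Op 4: add NC@14 -> ring=[14:NC,82:NA]
Op 5: add ND@25 -> ring=[14:NC,25:ND,82:NA]
Op 6: route key 70: smallest pos >= 70 is 82 -> NA
Op 7: route key 55: smallest pos >= 55 is 82 -> NA
Op 8: route key 33: smallest pos >= 33 is 82 -> NA
Op 9: route key 48: smallest pos >= 48 is 82 -> NA
Op 10: route key 52: smallest pos >= 52 is 82 -> NA
Op 11: remove NC -> ring=[25:ND,82:NA]

Answer: NA NA NA NA NA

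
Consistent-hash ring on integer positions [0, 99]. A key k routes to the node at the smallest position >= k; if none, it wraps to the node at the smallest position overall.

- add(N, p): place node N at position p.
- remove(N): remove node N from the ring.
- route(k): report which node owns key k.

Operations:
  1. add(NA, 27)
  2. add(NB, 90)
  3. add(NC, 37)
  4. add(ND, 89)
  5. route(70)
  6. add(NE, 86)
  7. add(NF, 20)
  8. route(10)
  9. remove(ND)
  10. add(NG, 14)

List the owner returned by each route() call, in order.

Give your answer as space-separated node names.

Answer: ND NF

Derivation:
Op 1: add NA@27 -> ring=[27:NA]
Op 2: add NB@90 -> ring=[27:NA,90:NB]
Op 3: add NC@37 -> ring=[27:NA,37:NC,90:NB]
Op 4: add ND@89 -> ring=[27:NA,37:NC,89:ND,90:NB]
Op 5: route key 70: smallest pos >= 70 is 89 -> ND
Op 6: add NE@86 -> ring=[27:NA,37:NC,86:NE,89:ND,90:NB]
Op 7: add NF@20 -> ring=[20:NF,27:NA,37:NC,86:NE,89:ND,90:NB]
Op 8: route key 10: smallest pos >= 10 is 20 -> NF
Op 9: remove ND -> ring=[20:NF,27:NA,37:NC,86:NE,90:NB]
Op 10: add NG@14 -> ring=[14:NG,20:NF,27:NA,37:NC,86:NE,90:NB]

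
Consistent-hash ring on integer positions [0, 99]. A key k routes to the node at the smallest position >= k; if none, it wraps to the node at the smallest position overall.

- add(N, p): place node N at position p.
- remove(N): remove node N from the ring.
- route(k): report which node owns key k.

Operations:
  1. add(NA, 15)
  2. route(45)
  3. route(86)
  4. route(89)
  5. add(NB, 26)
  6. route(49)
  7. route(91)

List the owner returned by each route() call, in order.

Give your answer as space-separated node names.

Op 1: add NA@15 -> ring=[15:NA]
Op 2: route key 45: none >= 45, wrap to smallest pos 15 -> NA
Op 3: route key 86: none >= 86, wrap to smallest pos 15 -> NA
Op 4: route key 89: none >= 89, wrap to smallest pos 15 -> NA
Op 5: add NB@26 -> ring=[15:NA,26:NB]
Op 6: route key 49: none >= 49, wrap to smallest pos 15 -> NA
Op 7: route key 91: none >= 91, wrap to smallest pos 15 -> NA

Answer: NA NA NA NA NA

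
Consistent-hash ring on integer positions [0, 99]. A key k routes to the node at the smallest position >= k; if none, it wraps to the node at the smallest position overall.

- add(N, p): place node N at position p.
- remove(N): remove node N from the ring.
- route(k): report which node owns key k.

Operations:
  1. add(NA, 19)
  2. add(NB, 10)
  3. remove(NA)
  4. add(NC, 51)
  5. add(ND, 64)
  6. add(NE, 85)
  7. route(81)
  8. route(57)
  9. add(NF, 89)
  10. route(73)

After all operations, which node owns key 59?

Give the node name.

Op 1: add NA@19 -> ring=[19:NA]
Op 2: add NB@10 -> ring=[10:NB,19:NA]
Op 3: remove NA -> ring=[10:NB]
Op 4: add NC@51 -> ring=[10:NB,51:NC]
Op 5: add ND@64 -> ring=[10:NB,51:NC,64:ND]
Op 6: add NE@85 -> ring=[10:NB,51:NC,64:ND,85:NE]
Op 7: route key 81: smallest pos >= 81 is 85 -> NE
Op 8: route key 57: smallest pos >= 57 is 64 -> ND
Op 9: add NF@89 -> ring=[10:NB,51:NC,64:ND,85:NE,89:NF]
Op 10: route key 73: smallest pos >= 73 is 85 -> NE
Final route key 59: smallest pos >= 59 is 64 -> ND

Answer: ND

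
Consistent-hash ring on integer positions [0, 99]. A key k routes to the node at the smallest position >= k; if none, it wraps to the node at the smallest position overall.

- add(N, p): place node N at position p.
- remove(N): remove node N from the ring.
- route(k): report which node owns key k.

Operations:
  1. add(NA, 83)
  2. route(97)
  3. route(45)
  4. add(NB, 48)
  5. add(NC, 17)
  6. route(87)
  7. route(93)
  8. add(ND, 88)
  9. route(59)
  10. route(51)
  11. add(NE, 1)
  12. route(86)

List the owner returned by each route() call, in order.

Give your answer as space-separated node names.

Op 1: add NA@83 -> ring=[83:NA]
Op 2: route key 97: none >= 97, wrap to smallest pos 83 -> NA
Op 3: route key 45: smallest pos >= 45 is 83 -> NA
Op 4: add NB@48 -> ring=[48:NB,83:NA]
Op 5: add NC@17 -> ring=[17:NC,48:NB,83:NA]
Op 6: route key 87: none >= 87, wrap to smallest pos 17 -> NC
Op 7: route key 93: none >= 93, wrap to smallest pos 17 -> NC
Op 8: add ND@88 -> ring=[17:NC,48:NB,83:NA,88:ND]
Op 9: route key 59: smallest pos >= 59 is 83 -> NA
Op 10: route key 51: smallest pos >= 51 is 83 -> NA
Op 11: add NE@1 -> ring=[1:NE,17:NC,48:NB,83:NA,88:ND]
Op 12: route key 86: smallest pos >= 86 is 88 -> ND

Answer: NA NA NC NC NA NA ND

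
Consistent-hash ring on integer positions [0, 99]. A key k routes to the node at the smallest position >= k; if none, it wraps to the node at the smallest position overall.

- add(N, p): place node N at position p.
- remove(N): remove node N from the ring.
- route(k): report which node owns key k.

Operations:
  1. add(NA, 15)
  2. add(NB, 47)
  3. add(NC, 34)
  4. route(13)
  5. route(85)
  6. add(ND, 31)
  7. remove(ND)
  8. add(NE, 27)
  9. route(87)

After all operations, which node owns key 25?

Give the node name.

Op 1: add NA@15 -> ring=[15:NA]
Op 2: add NB@47 -> ring=[15:NA,47:NB]
Op 3: add NC@34 -> ring=[15:NA,34:NC,47:NB]
Op 4: route key 13: smallest pos >= 13 is 15 -> NA
Op 5: route key 85: none >= 85, wrap to smallest pos 15 -> NA
Op 6: add ND@31 -> ring=[15:NA,31:ND,34:NC,47:NB]
Op 7: remove ND -> ring=[15:NA,34:NC,47:NB]
Op 8: add NE@27 -> ring=[15:NA,27:NE,34:NC,47:NB]
Op 9: route key 87: none >= 87, wrap to smallest pos 15 -> NA
Final route key 25: smallest pos >= 25 is 27 -> NE

Answer: NE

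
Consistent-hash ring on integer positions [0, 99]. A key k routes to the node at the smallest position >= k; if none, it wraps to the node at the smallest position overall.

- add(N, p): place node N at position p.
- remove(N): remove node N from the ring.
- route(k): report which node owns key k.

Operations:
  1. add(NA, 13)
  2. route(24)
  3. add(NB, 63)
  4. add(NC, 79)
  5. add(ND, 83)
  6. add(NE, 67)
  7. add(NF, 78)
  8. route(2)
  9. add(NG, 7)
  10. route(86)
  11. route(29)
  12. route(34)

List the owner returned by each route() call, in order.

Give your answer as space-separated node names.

Op 1: add NA@13 -> ring=[13:NA]
Op 2: route key 24: none >= 24, wrap to smallest pos 13 -> NA
Op 3: add NB@63 -> ring=[13:NA,63:NB]
Op 4: add NC@79 -> ring=[13:NA,63:NB,79:NC]
Op 5: add ND@83 -> ring=[13:NA,63:NB,79:NC,83:ND]
Op 6: add NE@67 -> ring=[13:NA,63:NB,67:NE,79:NC,83:ND]
Op 7: add NF@78 -> ring=[13:NA,63:NB,67:NE,78:NF,79:NC,83:ND]
Op 8: route key 2: smallest pos >= 2 is 13 -> NA
Op 9: add NG@7 -> ring=[7:NG,13:NA,63:NB,67:NE,78:NF,79:NC,83:ND]
Op 10: route key 86: none >= 86, wrap to smallest pos 7 -> NG
Op 11: route key 29: smallest pos >= 29 is 63 -> NB
Op 12: route key 34: smallest pos >= 34 is 63 -> NB

Answer: NA NA NG NB NB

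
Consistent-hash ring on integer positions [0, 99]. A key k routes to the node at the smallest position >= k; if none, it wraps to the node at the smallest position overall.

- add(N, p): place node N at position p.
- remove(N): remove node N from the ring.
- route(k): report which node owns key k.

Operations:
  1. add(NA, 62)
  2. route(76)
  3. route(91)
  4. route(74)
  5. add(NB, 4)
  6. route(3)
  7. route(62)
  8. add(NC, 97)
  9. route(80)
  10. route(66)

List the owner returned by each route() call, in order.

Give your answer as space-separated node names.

Answer: NA NA NA NB NA NC NC

Derivation:
Op 1: add NA@62 -> ring=[62:NA]
Op 2: route key 76: none >= 76, wrap to smallest pos 62 -> NA
Op 3: route key 91: none >= 91, wrap to smallest pos 62 -> NA
Op 4: route key 74: none >= 74, wrap to smallest pos 62 -> NA
Op 5: add NB@4 -> ring=[4:NB,62:NA]
Op 6: route key 3: smallest pos >= 3 is 4 -> NB
Op 7: route key 62: smallest pos >= 62 is 62 -> NA
Op 8: add NC@97 -> ring=[4:NB,62:NA,97:NC]
Op 9: route key 80: smallest pos >= 80 is 97 -> NC
Op 10: route key 66: smallest pos >= 66 is 97 -> NC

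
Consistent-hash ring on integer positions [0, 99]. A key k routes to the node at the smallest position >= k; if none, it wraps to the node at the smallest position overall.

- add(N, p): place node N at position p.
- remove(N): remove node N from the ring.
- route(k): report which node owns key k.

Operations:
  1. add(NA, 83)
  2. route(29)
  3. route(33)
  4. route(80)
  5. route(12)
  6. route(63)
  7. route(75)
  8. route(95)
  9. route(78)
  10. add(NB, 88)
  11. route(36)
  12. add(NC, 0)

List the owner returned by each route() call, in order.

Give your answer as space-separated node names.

Op 1: add NA@83 -> ring=[83:NA]
Op 2: route key 29: smallest pos >= 29 is 83 -> NA
Op 3: route key 33: smallest pos >= 33 is 83 -> NA
Op 4: route key 80: smallest pos >= 80 is 83 -> NA
Op 5: route key 12: smallest pos >= 12 is 83 -> NA
Op 6: route key 63: smallest pos >= 63 is 83 -> NA
Op 7: route key 75: smallest pos >= 75 is 83 -> NA
Op 8: route key 95: none >= 95, wrap to smallest pos 83 -> NA
Op 9: route key 78: smallest pos >= 78 is 83 -> NA
Op 10: add NB@88 -> ring=[83:NA,88:NB]
Op 11: route key 36: smallest pos >= 36 is 83 -> NA
Op 12: add NC@0 -> ring=[0:NC,83:NA,88:NB]

Answer: NA NA NA NA NA NA NA NA NA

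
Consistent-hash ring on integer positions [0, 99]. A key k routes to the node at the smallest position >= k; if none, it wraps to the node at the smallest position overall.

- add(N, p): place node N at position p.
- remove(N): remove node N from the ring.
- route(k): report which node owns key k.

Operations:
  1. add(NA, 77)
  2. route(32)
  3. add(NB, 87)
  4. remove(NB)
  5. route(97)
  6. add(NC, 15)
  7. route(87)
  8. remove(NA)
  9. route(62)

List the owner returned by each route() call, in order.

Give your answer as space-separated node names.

Op 1: add NA@77 -> ring=[77:NA]
Op 2: route key 32: smallest pos >= 32 is 77 -> NA
Op 3: add NB@87 -> ring=[77:NA,87:NB]
Op 4: remove NB -> ring=[77:NA]
Op 5: route key 97: none >= 97, wrap to smallest pos 77 -> NA
Op 6: add NC@15 -> ring=[15:NC,77:NA]
Op 7: route key 87: none >= 87, wrap to smallest pos 15 -> NC
Op 8: remove NA -> ring=[15:NC]
Op 9: route key 62: none >= 62, wrap to smallest pos 15 -> NC

Answer: NA NA NC NC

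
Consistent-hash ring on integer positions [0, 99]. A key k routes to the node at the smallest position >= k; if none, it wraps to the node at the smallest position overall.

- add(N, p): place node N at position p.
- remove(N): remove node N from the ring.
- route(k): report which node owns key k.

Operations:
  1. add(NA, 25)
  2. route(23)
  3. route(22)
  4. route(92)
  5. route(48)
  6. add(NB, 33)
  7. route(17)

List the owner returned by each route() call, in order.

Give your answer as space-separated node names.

Op 1: add NA@25 -> ring=[25:NA]
Op 2: route key 23: smallest pos >= 23 is 25 -> NA
Op 3: route key 22: smallest pos >= 22 is 25 -> NA
Op 4: route key 92: none >= 92, wrap to smallest pos 25 -> NA
Op 5: route key 48: none >= 48, wrap to smallest pos 25 -> NA
Op 6: add NB@33 -> ring=[25:NA,33:NB]
Op 7: route key 17: smallest pos >= 17 is 25 -> NA

Answer: NA NA NA NA NA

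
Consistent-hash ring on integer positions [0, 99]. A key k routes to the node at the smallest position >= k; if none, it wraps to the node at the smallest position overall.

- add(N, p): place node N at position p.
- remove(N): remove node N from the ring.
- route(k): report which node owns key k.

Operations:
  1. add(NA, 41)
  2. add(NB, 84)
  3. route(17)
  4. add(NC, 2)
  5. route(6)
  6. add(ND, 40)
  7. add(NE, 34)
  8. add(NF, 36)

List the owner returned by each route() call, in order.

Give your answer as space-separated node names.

Op 1: add NA@41 -> ring=[41:NA]
Op 2: add NB@84 -> ring=[41:NA,84:NB]
Op 3: route key 17: smallest pos >= 17 is 41 -> NA
Op 4: add NC@2 -> ring=[2:NC,41:NA,84:NB]
Op 5: route key 6: smallest pos >= 6 is 41 -> NA
Op 6: add ND@40 -> ring=[2:NC,40:ND,41:NA,84:NB]
Op 7: add NE@34 -> ring=[2:NC,34:NE,40:ND,41:NA,84:NB]
Op 8: add NF@36 -> ring=[2:NC,34:NE,36:NF,40:ND,41:NA,84:NB]

Answer: NA NA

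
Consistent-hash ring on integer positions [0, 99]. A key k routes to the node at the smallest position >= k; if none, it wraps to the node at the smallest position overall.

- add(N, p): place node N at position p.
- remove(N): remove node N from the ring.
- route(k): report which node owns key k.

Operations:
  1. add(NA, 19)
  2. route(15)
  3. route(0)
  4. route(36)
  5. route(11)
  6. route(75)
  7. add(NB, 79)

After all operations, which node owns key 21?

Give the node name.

Op 1: add NA@19 -> ring=[19:NA]
Op 2: route key 15: smallest pos >= 15 is 19 -> NA
Op 3: route key 0: smallest pos >= 0 is 19 -> NA
Op 4: route key 36: none >= 36, wrap to smallest pos 19 -> NA
Op 5: route key 11: smallest pos >= 11 is 19 -> NA
Op 6: route key 75: none >= 75, wrap to smallest pos 19 -> NA
Op 7: add NB@79 -> ring=[19:NA,79:NB]
Final route key 21: smallest pos >= 21 is 79 -> NB

Answer: NB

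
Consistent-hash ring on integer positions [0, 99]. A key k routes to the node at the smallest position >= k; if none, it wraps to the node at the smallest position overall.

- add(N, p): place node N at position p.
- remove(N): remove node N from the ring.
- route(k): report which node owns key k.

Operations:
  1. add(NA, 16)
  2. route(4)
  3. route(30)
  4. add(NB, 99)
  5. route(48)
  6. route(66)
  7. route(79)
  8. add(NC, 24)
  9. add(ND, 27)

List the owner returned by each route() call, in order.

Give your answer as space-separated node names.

Op 1: add NA@16 -> ring=[16:NA]
Op 2: route key 4: smallest pos >= 4 is 16 -> NA
Op 3: route key 30: none >= 30, wrap to smallest pos 16 -> NA
Op 4: add NB@99 -> ring=[16:NA,99:NB]
Op 5: route key 48: smallest pos >= 48 is 99 -> NB
Op 6: route key 66: smallest pos >= 66 is 99 -> NB
Op 7: route key 79: smallest pos >= 79 is 99 -> NB
Op 8: add NC@24 -> ring=[16:NA,24:NC,99:NB]
Op 9: add ND@27 -> ring=[16:NA,24:NC,27:ND,99:NB]

Answer: NA NA NB NB NB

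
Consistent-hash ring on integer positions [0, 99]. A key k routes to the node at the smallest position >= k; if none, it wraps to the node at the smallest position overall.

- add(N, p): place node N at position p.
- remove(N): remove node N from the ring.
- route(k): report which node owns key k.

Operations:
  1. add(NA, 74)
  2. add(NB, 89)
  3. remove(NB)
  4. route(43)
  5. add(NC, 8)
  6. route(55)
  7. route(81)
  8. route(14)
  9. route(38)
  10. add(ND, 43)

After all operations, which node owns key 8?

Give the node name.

Answer: NC

Derivation:
Op 1: add NA@74 -> ring=[74:NA]
Op 2: add NB@89 -> ring=[74:NA,89:NB]
Op 3: remove NB -> ring=[74:NA]
Op 4: route key 43: smallest pos >= 43 is 74 -> NA
Op 5: add NC@8 -> ring=[8:NC,74:NA]
Op 6: route key 55: smallest pos >= 55 is 74 -> NA
Op 7: route key 81: none >= 81, wrap to smallest pos 8 -> NC
Op 8: route key 14: smallest pos >= 14 is 74 -> NA
Op 9: route key 38: smallest pos >= 38 is 74 -> NA
Op 10: add ND@43 -> ring=[8:NC,43:ND,74:NA]
Final route key 8: smallest pos >= 8 is 8 -> NC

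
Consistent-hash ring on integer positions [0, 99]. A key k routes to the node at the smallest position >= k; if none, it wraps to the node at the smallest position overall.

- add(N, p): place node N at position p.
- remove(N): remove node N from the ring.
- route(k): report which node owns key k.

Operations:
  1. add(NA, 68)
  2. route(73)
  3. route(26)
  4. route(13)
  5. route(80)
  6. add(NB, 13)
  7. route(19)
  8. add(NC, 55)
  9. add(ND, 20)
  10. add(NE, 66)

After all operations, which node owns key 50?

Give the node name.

Op 1: add NA@68 -> ring=[68:NA]
Op 2: route key 73: none >= 73, wrap to smallest pos 68 -> NA
Op 3: route key 26: smallest pos >= 26 is 68 -> NA
Op 4: route key 13: smallest pos >= 13 is 68 -> NA
Op 5: route key 80: none >= 80, wrap to smallest pos 68 -> NA
Op 6: add NB@13 -> ring=[13:NB,68:NA]
Op 7: route key 19: smallest pos >= 19 is 68 -> NA
Op 8: add NC@55 -> ring=[13:NB,55:NC,68:NA]
Op 9: add ND@20 -> ring=[13:NB,20:ND,55:NC,68:NA]
Op 10: add NE@66 -> ring=[13:NB,20:ND,55:NC,66:NE,68:NA]
Final route key 50: smallest pos >= 50 is 55 -> NC

Answer: NC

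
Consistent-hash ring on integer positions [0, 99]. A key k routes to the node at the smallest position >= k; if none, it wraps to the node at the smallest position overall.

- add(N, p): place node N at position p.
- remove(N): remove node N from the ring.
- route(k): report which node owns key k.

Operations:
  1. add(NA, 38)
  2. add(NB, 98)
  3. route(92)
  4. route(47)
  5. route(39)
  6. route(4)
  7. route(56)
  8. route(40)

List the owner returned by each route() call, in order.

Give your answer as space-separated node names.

Answer: NB NB NB NA NB NB

Derivation:
Op 1: add NA@38 -> ring=[38:NA]
Op 2: add NB@98 -> ring=[38:NA,98:NB]
Op 3: route key 92: smallest pos >= 92 is 98 -> NB
Op 4: route key 47: smallest pos >= 47 is 98 -> NB
Op 5: route key 39: smallest pos >= 39 is 98 -> NB
Op 6: route key 4: smallest pos >= 4 is 38 -> NA
Op 7: route key 56: smallest pos >= 56 is 98 -> NB
Op 8: route key 40: smallest pos >= 40 is 98 -> NB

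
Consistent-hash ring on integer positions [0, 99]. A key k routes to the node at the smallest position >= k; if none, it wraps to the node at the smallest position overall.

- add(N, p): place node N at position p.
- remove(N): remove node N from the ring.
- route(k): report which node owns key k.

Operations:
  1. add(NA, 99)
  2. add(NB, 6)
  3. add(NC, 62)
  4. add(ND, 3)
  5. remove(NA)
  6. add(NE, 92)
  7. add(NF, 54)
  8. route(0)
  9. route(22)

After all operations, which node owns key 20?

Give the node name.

Answer: NF

Derivation:
Op 1: add NA@99 -> ring=[99:NA]
Op 2: add NB@6 -> ring=[6:NB,99:NA]
Op 3: add NC@62 -> ring=[6:NB,62:NC,99:NA]
Op 4: add ND@3 -> ring=[3:ND,6:NB,62:NC,99:NA]
Op 5: remove NA -> ring=[3:ND,6:NB,62:NC]
Op 6: add NE@92 -> ring=[3:ND,6:NB,62:NC,92:NE]
Op 7: add NF@54 -> ring=[3:ND,6:NB,54:NF,62:NC,92:NE]
Op 8: route key 0: smallest pos >= 0 is 3 -> ND
Op 9: route key 22: smallest pos >= 22 is 54 -> NF
Final route key 20: smallest pos >= 20 is 54 -> NF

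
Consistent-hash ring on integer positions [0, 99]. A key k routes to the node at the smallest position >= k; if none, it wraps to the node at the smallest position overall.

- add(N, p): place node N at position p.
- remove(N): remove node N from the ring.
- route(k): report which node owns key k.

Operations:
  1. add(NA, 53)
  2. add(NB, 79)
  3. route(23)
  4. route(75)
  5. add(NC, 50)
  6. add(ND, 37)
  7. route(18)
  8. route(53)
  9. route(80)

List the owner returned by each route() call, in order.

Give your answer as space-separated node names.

Op 1: add NA@53 -> ring=[53:NA]
Op 2: add NB@79 -> ring=[53:NA,79:NB]
Op 3: route key 23: smallest pos >= 23 is 53 -> NA
Op 4: route key 75: smallest pos >= 75 is 79 -> NB
Op 5: add NC@50 -> ring=[50:NC,53:NA,79:NB]
Op 6: add ND@37 -> ring=[37:ND,50:NC,53:NA,79:NB]
Op 7: route key 18: smallest pos >= 18 is 37 -> ND
Op 8: route key 53: smallest pos >= 53 is 53 -> NA
Op 9: route key 80: none >= 80, wrap to smallest pos 37 -> ND

Answer: NA NB ND NA ND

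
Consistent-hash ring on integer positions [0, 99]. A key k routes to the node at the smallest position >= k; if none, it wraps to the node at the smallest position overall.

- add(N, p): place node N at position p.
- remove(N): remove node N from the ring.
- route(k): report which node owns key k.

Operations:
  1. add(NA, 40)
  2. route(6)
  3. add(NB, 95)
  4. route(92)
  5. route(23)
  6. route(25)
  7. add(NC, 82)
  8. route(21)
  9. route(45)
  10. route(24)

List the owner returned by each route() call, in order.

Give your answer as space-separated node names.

Answer: NA NB NA NA NA NC NA

Derivation:
Op 1: add NA@40 -> ring=[40:NA]
Op 2: route key 6: smallest pos >= 6 is 40 -> NA
Op 3: add NB@95 -> ring=[40:NA,95:NB]
Op 4: route key 92: smallest pos >= 92 is 95 -> NB
Op 5: route key 23: smallest pos >= 23 is 40 -> NA
Op 6: route key 25: smallest pos >= 25 is 40 -> NA
Op 7: add NC@82 -> ring=[40:NA,82:NC,95:NB]
Op 8: route key 21: smallest pos >= 21 is 40 -> NA
Op 9: route key 45: smallest pos >= 45 is 82 -> NC
Op 10: route key 24: smallest pos >= 24 is 40 -> NA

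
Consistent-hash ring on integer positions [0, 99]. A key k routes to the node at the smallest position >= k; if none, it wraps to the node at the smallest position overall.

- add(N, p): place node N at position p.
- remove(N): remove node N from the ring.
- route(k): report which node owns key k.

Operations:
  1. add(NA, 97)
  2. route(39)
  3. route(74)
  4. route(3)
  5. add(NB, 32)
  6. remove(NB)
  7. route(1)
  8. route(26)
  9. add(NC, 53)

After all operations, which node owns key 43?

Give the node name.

Op 1: add NA@97 -> ring=[97:NA]
Op 2: route key 39: smallest pos >= 39 is 97 -> NA
Op 3: route key 74: smallest pos >= 74 is 97 -> NA
Op 4: route key 3: smallest pos >= 3 is 97 -> NA
Op 5: add NB@32 -> ring=[32:NB,97:NA]
Op 6: remove NB -> ring=[97:NA]
Op 7: route key 1: smallest pos >= 1 is 97 -> NA
Op 8: route key 26: smallest pos >= 26 is 97 -> NA
Op 9: add NC@53 -> ring=[53:NC,97:NA]
Final route key 43: smallest pos >= 43 is 53 -> NC

Answer: NC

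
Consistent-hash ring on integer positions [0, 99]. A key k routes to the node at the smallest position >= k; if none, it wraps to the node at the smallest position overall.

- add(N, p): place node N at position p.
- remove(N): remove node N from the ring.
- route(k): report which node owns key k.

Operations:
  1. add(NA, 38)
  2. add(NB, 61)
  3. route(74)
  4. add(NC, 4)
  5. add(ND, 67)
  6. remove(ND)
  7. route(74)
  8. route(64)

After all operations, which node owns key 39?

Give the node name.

Op 1: add NA@38 -> ring=[38:NA]
Op 2: add NB@61 -> ring=[38:NA,61:NB]
Op 3: route key 74: none >= 74, wrap to smallest pos 38 -> NA
Op 4: add NC@4 -> ring=[4:NC,38:NA,61:NB]
Op 5: add ND@67 -> ring=[4:NC,38:NA,61:NB,67:ND]
Op 6: remove ND -> ring=[4:NC,38:NA,61:NB]
Op 7: route key 74: none >= 74, wrap to smallest pos 4 -> NC
Op 8: route key 64: none >= 64, wrap to smallest pos 4 -> NC
Final route key 39: smallest pos >= 39 is 61 -> NB

Answer: NB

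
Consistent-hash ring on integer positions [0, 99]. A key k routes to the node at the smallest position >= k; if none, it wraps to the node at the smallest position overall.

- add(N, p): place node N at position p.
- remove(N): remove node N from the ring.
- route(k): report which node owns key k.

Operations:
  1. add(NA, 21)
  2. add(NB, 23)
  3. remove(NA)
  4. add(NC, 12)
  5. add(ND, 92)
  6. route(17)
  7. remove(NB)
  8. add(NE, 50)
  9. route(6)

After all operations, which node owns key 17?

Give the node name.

Op 1: add NA@21 -> ring=[21:NA]
Op 2: add NB@23 -> ring=[21:NA,23:NB]
Op 3: remove NA -> ring=[23:NB]
Op 4: add NC@12 -> ring=[12:NC,23:NB]
Op 5: add ND@92 -> ring=[12:NC,23:NB,92:ND]
Op 6: route key 17: smallest pos >= 17 is 23 -> NB
Op 7: remove NB -> ring=[12:NC,92:ND]
Op 8: add NE@50 -> ring=[12:NC,50:NE,92:ND]
Op 9: route key 6: smallest pos >= 6 is 12 -> NC
Final route key 17: smallest pos >= 17 is 50 -> NE

Answer: NE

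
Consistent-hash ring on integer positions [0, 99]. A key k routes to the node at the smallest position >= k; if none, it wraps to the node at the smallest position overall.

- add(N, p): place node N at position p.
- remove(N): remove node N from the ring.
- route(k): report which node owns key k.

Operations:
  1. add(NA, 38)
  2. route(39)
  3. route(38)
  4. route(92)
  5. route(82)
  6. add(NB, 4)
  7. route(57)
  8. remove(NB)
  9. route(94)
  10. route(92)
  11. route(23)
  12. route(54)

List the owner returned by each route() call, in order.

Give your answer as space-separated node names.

Op 1: add NA@38 -> ring=[38:NA]
Op 2: route key 39: none >= 39, wrap to smallest pos 38 -> NA
Op 3: route key 38: smallest pos >= 38 is 38 -> NA
Op 4: route key 92: none >= 92, wrap to smallest pos 38 -> NA
Op 5: route key 82: none >= 82, wrap to smallest pos 38 -> NA
Op 6: add NB@4 -> ring=[4:NB,38:NA]
Op 7: route key 57: none >= 57, wrap to smallest pos 4 -> NB
Op 8: remove NB -> ring=[38:NA]
Op 9: route key 94: none >= 94, wrap to smallest pos 38 -> NA
Op 10: route key 92: none >= 92, wrap to smallest pos 38 -> NA
Op 11: route key 23: smallest pos >= 23 is 38 -> NA
Op 12: route key 54: none >= 54, wrap to smallest pos 38 -> NA

Answer: NA NA NA NA NB NA NA NA NA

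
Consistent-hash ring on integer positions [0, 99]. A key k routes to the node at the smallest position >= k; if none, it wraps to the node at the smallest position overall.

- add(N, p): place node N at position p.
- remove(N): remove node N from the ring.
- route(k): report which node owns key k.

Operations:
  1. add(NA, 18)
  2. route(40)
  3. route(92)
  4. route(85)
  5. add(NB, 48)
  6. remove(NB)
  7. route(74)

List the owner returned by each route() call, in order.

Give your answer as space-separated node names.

Answer: NA NA NA NA

Derivation:
Op 1: add NA@18 -> ring=[18:NA]
Op 2: route key 40: none >= 40, wrap to smallest pos 18 -> NA
Op 3: route key 92: none >= 92, wrap to smallest pos 18 -> NA
Op 4: route key 85: none >= 85, wrap to smallest pos 18 -> NA
Op 5: add NB@48 -> ring=[18:NA,48:NB]
Op 6: remove NB -> ring=[18:NA]
Op 7: route key 74: none >= 74, wrap to smallest pos 18 -> NA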